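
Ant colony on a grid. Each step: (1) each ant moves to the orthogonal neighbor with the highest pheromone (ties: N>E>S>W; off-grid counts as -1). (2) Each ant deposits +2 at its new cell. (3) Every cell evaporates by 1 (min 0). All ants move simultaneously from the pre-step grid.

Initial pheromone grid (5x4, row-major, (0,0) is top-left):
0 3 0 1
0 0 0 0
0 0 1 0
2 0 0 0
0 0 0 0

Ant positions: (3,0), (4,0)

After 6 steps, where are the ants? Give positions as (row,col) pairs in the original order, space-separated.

Step 1: ant0:(3,0)->N->(2,0) | ant1:(4,0)->N->(3,0)
  grid max=3 at (3,0)
Step 2: ant0:(2,0)->S->(3,0) | ant1:(3,0)->N->(2,0)
  grid max=4 at (3,0)
Step 3: ant0:(3,0)->N->(2,0) | ant1:(2,0)->S->(3,0)
  grid max=5 at (3,0)
Step 4: ant0:(2,0)->S->(3,0) | ant1:(3,0)->N->(2,0)
  grid max=6 at (3,0)
Step 5: ant0:(3,0)->N->(2,0) | ant1:(2,0)->S->(3,0)
  grid max=7 at (3,0)
Step 6: ant0:(2,0)->S->(3,0) | ant1:(3,0)->N->(2,0)
  grid max=8 at (3,0)

(3,0) (2,0)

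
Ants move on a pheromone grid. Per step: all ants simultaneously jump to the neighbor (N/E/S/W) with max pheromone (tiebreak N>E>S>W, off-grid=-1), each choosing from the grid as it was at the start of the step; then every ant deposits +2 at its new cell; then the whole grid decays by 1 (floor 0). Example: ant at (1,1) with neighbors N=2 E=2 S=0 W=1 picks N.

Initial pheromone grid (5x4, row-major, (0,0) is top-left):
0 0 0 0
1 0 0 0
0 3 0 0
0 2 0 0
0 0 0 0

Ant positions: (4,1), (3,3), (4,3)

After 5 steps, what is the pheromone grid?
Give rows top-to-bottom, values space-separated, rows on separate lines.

After step 1: ants at (3,1),(2,3),(3,3)
  0 0 0 0
  0 0 0 0
  0 2 0 1
  0 3 0 1
  0 0 0 0
After step 2: ants at (2,1),(3,3),(2,3)
  0 0 0 0
  0 0 0 0
  0 3 0 2
  0 2 0 2
  0 0 0 0
After step 3: ants at (3,1),(2,3),(3,3)
  0 0 0 0
  0 0 0 0
  0 2 0 3
  0 3 0 3
  0 0 0 0
After step 4: ants at (2,1),(3,3),(2,3)
  0 0 0 0
  0 0 0 0
  0 3 0 4
  0 2 0 4
  0 0 0 0
After step 5: ants at (3,1),(2,3),(3,3)
  0 0 0 0
  0 0 0 0
  0 2 0 5
  0 3 0 5
  0 0 0 0

0 0 0 0
0 0 0 0
0 2 0 5
0 3 0 5
0 0 0 0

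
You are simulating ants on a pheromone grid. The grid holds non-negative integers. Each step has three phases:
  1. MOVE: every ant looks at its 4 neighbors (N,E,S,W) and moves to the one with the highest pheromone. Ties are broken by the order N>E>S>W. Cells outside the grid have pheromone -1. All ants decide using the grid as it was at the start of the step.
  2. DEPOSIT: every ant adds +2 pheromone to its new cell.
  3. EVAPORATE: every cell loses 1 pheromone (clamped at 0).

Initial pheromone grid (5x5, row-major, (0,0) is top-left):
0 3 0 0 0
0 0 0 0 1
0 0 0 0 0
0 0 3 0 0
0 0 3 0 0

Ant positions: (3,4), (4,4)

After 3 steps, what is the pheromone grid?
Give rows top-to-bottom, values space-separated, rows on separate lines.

After step 1: ants at (2,4),(3,4)
  0 2 0 0 0
  0 0 0 0 0
  0 0 0 0 1
  0 0 2 0 1
  0 0 2 0 0
After step 2: ants at (3,4),(2,4)
  0 1 0 0 0
  0 0 0 0 0
  0 0 0 0 2
  0 0 1 0 2
  0 0 1 0 0
After step 3: ants at (2,4),(3,4)
  0 0 0 0 0
  0 0 0 0 0
  0 0 0 0 3
  0 0 0 0 3
  0 0 0 0 0

0 0 0 0 0
0 0 0 0 0
0 0 0 0 3
0 0 0 0 3
0 0 0 0 0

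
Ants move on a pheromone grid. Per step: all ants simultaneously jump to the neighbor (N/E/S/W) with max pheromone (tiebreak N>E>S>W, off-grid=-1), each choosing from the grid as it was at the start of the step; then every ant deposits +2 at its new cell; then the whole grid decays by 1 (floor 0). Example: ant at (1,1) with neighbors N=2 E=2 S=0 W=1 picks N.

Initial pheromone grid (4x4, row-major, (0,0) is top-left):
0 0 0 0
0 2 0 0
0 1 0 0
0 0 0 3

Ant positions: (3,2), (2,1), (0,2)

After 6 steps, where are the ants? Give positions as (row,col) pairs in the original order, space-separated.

Step 1: ant0:(3,2)->E->(3,3) | ant1:(2,1)->N->(1,1) | ant2:(0,2)->E->(0,3)
  grid max=4 at (3,3)
Step 2: ant0:(3,3)->N->(2,3) | ant1:(1,1)->N->(0,1) | ant2:(0,3)->S->(1,3)
  grid max=3 at (3,3)
Step 3: ant0:(2,3)->S->(3,3) | ant1:(0,1)->S->(1,1) | ant2:(1,3)->S->(2,3)
  grid max=4 at (3,3)
Step 4: ant0:(3,3)->N->(2,3) | ant1:(1,1)->N->(0,1) | ant2:(2,3)->S->(3,3)
  grid max=5 at (3,3)
Step 5: ant0:(2,3)->S->(3,3) | ant1:(0,1)->S->(1,1) | ant2:(3,3)->N->(2,3)
  grid max=6 at (3,3)
Step 6: ant0:(3,3)->N->(2,3) | ant1:(1,1)->N->(0,1) | ant2:(2,3)->S->(3,3)
  grid max=7 at (3,3)

(2,3) (0,1) (3,3)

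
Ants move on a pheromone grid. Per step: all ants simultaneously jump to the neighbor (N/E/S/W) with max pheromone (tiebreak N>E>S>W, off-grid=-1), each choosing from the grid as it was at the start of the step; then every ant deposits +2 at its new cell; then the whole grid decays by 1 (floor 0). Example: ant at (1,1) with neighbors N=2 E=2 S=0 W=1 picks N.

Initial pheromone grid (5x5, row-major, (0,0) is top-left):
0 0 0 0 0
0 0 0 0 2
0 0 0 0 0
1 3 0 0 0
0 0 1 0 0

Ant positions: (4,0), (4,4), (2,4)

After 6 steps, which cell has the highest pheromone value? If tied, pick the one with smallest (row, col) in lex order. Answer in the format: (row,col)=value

Step 1: ant0:(4,0)->N->(3,0) | ant1:(4,4)->N->(3,4) | ant2:(2,4)->N->(1,4)
  grid max=3 at (1,4)
Step 2: ant0:(3,0)->E->(3,1) | ant1:(3,4)->N->(2,4) | ant2:(1,4)->N->(0,4)
  grid max=3 at (3,1)
Step 3: ant0:(3,1)->W->(3,0) | ant1:(2,4)->N->(1,4) | ant2:(0,4)->S->(1,4)
  grid max=5 at (1,4)
Step 4: ant0:(3,0)->E->(3,1) | ant1:(1,4)->N->(0,4) | ant2:(1,4)->N->(0,4)
  grid max=4 at (1,4)
Step 5: ant0:(3,1)->W->(3,0) | ant1:(0,4)->S->(1,4) | ant2:(0,4)->S->(1,4)
  grid max=7 at (1,4)
Step 6: ant0:(3,0)->E->(3,1) | ant1:(1,4)->N->(0,4) | ant2:(1,4)->N->(0,4)
  grid max=6 at (1,4)
Final grid:
  0 0 0 0 5
  0 0 0 0 6
  0 0 0 0 0
  1 3 0 0 0
  0 0 0 0 0
Max pheromone 6 at (1,4)

Answer: (1,4)=6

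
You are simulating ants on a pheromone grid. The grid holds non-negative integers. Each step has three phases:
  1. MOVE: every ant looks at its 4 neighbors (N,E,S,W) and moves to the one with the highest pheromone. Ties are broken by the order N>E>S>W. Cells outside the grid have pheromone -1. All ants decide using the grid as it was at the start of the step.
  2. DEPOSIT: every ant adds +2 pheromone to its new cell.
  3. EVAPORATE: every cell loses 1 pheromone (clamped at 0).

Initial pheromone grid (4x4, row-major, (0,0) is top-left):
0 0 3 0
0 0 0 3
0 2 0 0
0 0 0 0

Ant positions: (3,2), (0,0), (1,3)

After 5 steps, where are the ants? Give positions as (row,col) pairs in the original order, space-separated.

Step 1: ant0:(3,2)->N->(2,2) | ant1:(0,0)->E->(0,1) | ant2:(1,3)->N->(0,3)
  grid max=2 at (0,2)
Step 2: ant0:(2,2)->W->(2,1) | ant1:(0,1)->E->(0,2) | ant2:(0,3)->S->(1,3)
  grid max=3 at (0,2)
Step 3: ant0:(2,1)->N->(1,1) | ant1:(0,2)->E->(0,3) | ant2:(1,3)->N->(0,3)
  grid max=3 at (0,3)
Step 4: ant0:(1,1)->S->(2,1) | ant1:(0,3)->S->(1,3) | ant2:(0,3)->S->(1,3)
  grid max=5 at (1,3)
Step 5: ant0:(2,1)->N->(1,1) | ant1:(1,3)->N->(0,3) | ant2:(1,3)->N->(0,3)
  grid max=5 at (0,3)

(1,1) (0,3) (0,3)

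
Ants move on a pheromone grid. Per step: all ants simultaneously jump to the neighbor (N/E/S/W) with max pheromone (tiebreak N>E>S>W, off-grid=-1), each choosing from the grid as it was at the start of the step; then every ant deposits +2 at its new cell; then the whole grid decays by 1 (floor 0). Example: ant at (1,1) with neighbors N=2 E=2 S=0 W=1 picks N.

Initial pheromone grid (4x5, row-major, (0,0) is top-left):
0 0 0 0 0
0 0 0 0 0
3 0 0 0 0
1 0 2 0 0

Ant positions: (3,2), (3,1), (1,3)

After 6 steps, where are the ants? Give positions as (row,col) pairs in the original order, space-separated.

Step 1: ant0:(3,2)->N->(2,2) | ant1:(3,1)->E->(3,2) | ant2:(1,3)->N->(0,3)
  grid max=3 at (3,2)
Step 2: ant0:(2,2)->S->(3,2) | ant1:(3,2)->N->(2,2) | ant2:(0,3)->E->(0,4)
  grid max=4 at (3,2)
Step 3: ant0:(3,2)->N->(2,2) | ant1:(2,2)->S->(3,2) | ant2:(0,4)->S->(1,4)
  grid max=5 at (3,2)
Step 4: ant0:(2,2)->S->(3,2) | ant1:(3,2)->N->(2,2) | ant2:(1,4)->N->(0,4)
  grid max=6 at (3,2)
Step 5: ant0:(3,2)->N->(2,2) | ant1:(2,2)->S->(3,2) | ant2:(0,4)->S->(1,4)
  grid max=7 at (3,2)
Step 6: ant0:(2,2)->S->(3,2) | ant1:(3,2)->N->(2,2) | ant2:(1,4)->N->(0,4)
  grid max=8 at (3,2)

(3,2) (2,2) (0,4)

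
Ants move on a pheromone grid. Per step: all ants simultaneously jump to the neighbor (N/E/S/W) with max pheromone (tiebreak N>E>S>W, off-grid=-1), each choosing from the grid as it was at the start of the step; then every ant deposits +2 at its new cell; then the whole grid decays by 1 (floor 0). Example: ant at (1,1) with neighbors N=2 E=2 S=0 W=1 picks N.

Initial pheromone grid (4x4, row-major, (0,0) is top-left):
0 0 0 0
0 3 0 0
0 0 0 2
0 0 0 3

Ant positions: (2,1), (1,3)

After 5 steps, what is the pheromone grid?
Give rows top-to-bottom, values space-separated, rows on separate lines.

After step 1: ants at (1,1),(2,3)
  0 0 0 0
  0 4 0 0
  0 0 0 3
  0 0 0 2
After step 2: ants at (0,1),(3,3)
  0 1 0 0
  0 3 0 0
  0 0 0 2
  0 0 0 3
After step 3: ants at (1,1),(2,3)
  0 0 0 0
  0 4 0 0
  0 0 0 3
  0 0 0 2
After step 4: ants at (0,1),(3,3)
  0 1 0 0
  0 3 0 0
  0 0 0 2
  0 0 0 3
After step 5: ants at (1,1),(2,3)
  0 0 0 0
  0 4 0 0
  0 0 0 3
  0 0 0 2

0 0 0 0
0 4 0 0
0 0 0 3
0 0 0 2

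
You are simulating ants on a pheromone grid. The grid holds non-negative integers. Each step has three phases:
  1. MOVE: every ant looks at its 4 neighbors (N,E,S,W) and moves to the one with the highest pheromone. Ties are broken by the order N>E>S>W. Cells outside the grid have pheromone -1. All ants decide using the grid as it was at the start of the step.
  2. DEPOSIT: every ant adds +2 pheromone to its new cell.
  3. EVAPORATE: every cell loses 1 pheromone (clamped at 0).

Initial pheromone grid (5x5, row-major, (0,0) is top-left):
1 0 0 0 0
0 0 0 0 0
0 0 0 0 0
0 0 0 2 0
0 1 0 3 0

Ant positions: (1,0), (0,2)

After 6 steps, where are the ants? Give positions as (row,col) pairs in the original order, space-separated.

Step 1: ant0:(1,0)->N->(0,0) | ant1:(0,2)->E->(0,3)
  grid max=2 at (0,0)
Step 2: ant0:(0,0)->E->(0,1) | ant1:(0,3)->E->(0,4)
  grid max=1 at (0,0)
Step 3: ant0:(0,1)->W->(0,0) | ant1:(0,4)->S->(1,4)
  grid max=2 at (0,0)
Step 4: ant0:(0,0)->E->(0,1) | ant1:(1,4)->N->(0,4)
  grid max=1 at (0,0)
Step 5: ant0:(0,1)->W->(0,0) | ant1:(0,4)->S->(1,4)
  grid max=2 at (0,0)
Step 6: ant0:(0,0)->E->(0,1) | ant1:(1,4)->N->(0,4)
  grid max=1 at (0,0)

(0,1) (0,4)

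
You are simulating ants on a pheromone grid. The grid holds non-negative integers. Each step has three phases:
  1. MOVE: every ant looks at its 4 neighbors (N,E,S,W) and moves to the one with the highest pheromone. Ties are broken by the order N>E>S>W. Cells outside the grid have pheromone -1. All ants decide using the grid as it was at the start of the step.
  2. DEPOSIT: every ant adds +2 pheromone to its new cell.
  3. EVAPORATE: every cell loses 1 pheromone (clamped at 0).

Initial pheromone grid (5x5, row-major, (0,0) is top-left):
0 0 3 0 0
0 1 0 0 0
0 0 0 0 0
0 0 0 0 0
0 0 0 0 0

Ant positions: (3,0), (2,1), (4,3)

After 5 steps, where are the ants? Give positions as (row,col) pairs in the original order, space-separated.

Step 1: ant0:(3,0)->N->(2,0) | ant1:(2,1)->N->(1,1) | ant2:(4,3)->N->(3,3)
  grid max=2 at (0,2)
Step 2: ant0:(2,0)->N->(1,0) | ant1:(1,1)->N->(0,1) | ant2:(3,3)->N->(2,3)
  grid max=1 at (0,1)
Step 3: ant0:(1,0)->E->(1,1) | ant1:(0,1)->E->(0,2) | ant2:(2,3)->N->(1,3)
  grid max=2 at (0,2)
Step 4: ant0:(1,1)->N->(0,1) | ant1:(0,2)->E->(0,3) | ant2:(1,3)->N->(0,3)
  grid max=3 at (0,3)
Step 5: ant0:(0,1)->E->(0,2) | ant1:(0,3)->W->(0,2) | ant2:(0,3)->W->(0,2)
  grid max=6 at (0,2)

(0,2) (0,2) (0,2)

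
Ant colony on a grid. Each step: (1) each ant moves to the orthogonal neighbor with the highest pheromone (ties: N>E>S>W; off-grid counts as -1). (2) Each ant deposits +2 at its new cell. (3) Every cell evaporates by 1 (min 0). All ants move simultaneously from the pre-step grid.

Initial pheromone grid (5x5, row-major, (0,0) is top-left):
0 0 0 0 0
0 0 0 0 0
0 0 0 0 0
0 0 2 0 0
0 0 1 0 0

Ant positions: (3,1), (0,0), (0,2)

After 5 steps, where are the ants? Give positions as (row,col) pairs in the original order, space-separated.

Step 1: ant0:(3,1)->E->(3,2) | ant1:(0,0)->E->(0,1) | ant2:(0,2)->E->(0,3)
  grid max=3 at (3,2)
Step 2: ant0:(3,2)->N->(2,2) | ant1:(0,1)->E->(0,2) | ant2:(0,3)->E->(0,4)
  grid max=2 at (3,2)
Step 3: ant0:(2,2)->S->(3,2) | ant1:(0,2)->E->(0,3) | ant2:(0,4)->S->(1,4)
  grid max=3 at (3,2)
Step 4: ant0:(3,2)->N->(2,2) | ant1:(0,3)->E->(0,4) | ant2:(1,4)->N->(0,4)
  grid max=3 at (0,4)
Step 5: ant0:(2,2)->S->(3,2) | ant1:(0,4)->S->(1,4) | ant2:(0,4)->S->(1,4)
  grid max=3 at (1,4)

(3,2) (1,4) (1,4)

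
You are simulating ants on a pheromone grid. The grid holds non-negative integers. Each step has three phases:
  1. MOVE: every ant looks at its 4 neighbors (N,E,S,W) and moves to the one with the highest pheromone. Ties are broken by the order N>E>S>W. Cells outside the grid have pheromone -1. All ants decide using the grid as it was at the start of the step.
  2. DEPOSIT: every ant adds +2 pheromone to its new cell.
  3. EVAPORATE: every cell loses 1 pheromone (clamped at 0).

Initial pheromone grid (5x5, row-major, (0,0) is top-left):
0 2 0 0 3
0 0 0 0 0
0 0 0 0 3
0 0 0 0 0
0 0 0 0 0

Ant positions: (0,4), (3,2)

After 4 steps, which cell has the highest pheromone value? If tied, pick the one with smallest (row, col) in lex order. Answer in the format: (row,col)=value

Step 1: ant0:(0,4)->S->(1,4) | ant1:(3,2)->N->(2,2)
  grid max=2 at (0,4)
Step 2: ant0:(1,4)->N->(0,4) | ant1:(2,2)->N->(1,2)
  grid max=3 at (0,4)
Step 3: ant0:(0,4)->S->(1,4) | ant1:(1,2)->N->(0,2)
  grid max=2 at (0,4)
Step 4: ant0:(1,4)->N->(0,4) | ant1:(0,2)->E->(0,3)
  grid max=3 at (0,4)
Final grid:
  0 0 0 1 3
  0 0 0 0 0
  0 0 0 0 0
  0 0 0 0 0
  0 0 0 0 0
Max pheromone 3 at (0,4)

Answer: (0,4)=3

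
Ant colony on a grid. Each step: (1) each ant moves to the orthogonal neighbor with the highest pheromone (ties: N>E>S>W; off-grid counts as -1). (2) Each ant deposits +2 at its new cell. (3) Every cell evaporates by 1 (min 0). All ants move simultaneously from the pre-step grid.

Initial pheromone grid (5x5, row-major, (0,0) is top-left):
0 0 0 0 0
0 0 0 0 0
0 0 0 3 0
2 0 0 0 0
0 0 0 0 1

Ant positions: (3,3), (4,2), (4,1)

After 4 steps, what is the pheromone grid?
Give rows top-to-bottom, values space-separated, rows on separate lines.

After step 1: ants at (2,3),(3,2),(3,1)
  0 0 0 0 0
  0 0 0 0 0
  0 0 0 4 0
  1 1 1 0 0
  0 0 0 0 0
After step 2: ants at (1,3),(3,1),(3,2)
  0 0 0 0 0
  0 0 0 1 0
  0 0 0 3 0
  0 2 2 0 0
  0 0 0 0 0
After step 3: ants at (2,3),(3,2),(3,1)
  0 0 0 0 0
  0 0 0 0 0
  0 0 0 4 0
  0 3 3 0 0
  0 0 0 0 0
After step 4: ants at (1,3),(3,1),(3,2)
  0 0 0 0 0
  0 0 0 1 0
  0 0 0 3 0
  0 4 4 0 0
  0 0 0 0 0

0 0 0 0 0
0 0 0 1 0
0 0 0 3 0
0 4 4 0 0
0 0 0 0 0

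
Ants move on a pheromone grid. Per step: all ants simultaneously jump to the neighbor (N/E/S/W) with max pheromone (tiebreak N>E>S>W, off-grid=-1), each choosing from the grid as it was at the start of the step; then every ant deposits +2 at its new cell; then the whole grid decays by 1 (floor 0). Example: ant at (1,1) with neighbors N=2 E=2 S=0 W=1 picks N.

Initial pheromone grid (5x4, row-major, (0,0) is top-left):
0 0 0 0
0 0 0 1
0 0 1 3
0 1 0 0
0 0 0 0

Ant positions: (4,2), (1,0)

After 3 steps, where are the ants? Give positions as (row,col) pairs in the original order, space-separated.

Step 1: ant0:(4,2)->N->(3,2) | ant1:(1,0)->N->(0,0)
  grid max=2 at (2,3)
Step 2: ant0:(3,2)->N->(2,2) | ant1:(0,0)->E->(0,1)
  grid max=1 at (0,1)
Step 3: ant0:(2,2)->E->(2,3) | ant1:(0,1)->E->(0,2)
  grid max=2 at (2,3)

(2,3) (0,2)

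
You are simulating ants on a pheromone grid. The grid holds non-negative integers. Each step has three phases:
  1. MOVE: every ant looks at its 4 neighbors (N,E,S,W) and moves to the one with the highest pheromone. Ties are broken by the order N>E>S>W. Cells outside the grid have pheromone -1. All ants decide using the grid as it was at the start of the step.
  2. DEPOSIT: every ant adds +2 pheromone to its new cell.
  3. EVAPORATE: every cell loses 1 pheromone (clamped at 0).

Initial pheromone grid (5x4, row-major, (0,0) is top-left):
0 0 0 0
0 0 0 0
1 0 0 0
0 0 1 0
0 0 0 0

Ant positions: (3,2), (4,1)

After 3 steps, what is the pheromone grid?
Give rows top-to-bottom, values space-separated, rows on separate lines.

After step 1: ants at (2,2),(3,1)
  0 0 0 0
  0 0 0 0
  0 0 1 0
  0 1 0 0
  0 0 0 0
After step 2: ants at (1,2),(2,1)
  0 0 0 0
  0 0 1 0
  0 1 0 0
  0 0 0 0
  0 0 0 0
After step 3: ants at (0,2),(1,1)
  0 0 1 0
  0 1 0 0
  0 0 0 0
  0 0 0 0
  0 0 0 0

0 0 1 0
0 1 0 0
0 0 0 0
0 0 0 0
0 0 0 0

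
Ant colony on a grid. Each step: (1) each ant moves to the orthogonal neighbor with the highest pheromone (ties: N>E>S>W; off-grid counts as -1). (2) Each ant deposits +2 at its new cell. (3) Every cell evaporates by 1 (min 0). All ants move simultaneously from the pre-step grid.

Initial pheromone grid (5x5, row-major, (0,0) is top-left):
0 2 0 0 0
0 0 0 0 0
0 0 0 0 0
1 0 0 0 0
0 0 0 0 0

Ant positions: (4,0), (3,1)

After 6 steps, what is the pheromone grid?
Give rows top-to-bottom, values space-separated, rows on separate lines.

After step 1: ants at (3,0),(3,0)
  0 1 0 0 0
  0 0 0 0 0
  0 0 0 0 0
  4 0 0 0 0
  0 0 0 0 0
After step 2: ants at (2,0),(2,0)
  0 0 0 0 0
  0 0 0 0 0
  3 0 0 0 0
  3 0 0 0 0
  0 0 0 0 0
After step 3: ants at (3,0),(3,0)
  0 0 0 0 0
  0 0 0 0 0
  2 0 0 0 0
  6 0 0 0 0
  0 0 0 0 0
After step 4: ants at (2,0),(2,0)
  0 0 0 0 0
  0 0 0 0 0
  5 0 0 0 0
  5 0 0 0 0
  0 0 0 0 0
After step 5: ants at (3,0),(3,0)
  0 0 0 0 0
  0 0 0 0 0
  4 0 0 0 0
  8 0 0 0 0
  0 0 0 0 0
After step 6: ants at (2,0),(2,0)
  0 0 0 0 0
  0 0 0 0 0
  7 0 0 0 0
  7 0 0 0 0
  0 0 0 0 0

0 0 0 0 0
0 0 0 0 0
7 0 0 0 0
7 0 0 0 0
0 0 0 0 0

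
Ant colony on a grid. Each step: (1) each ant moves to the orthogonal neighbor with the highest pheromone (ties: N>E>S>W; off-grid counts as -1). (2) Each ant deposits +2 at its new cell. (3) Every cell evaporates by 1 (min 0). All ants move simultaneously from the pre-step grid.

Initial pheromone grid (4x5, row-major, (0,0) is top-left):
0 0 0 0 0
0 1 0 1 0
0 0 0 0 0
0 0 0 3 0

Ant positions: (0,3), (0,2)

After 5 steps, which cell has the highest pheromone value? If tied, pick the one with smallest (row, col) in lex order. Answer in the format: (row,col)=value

Step 1: ant0:(0,3)->S->(1,3) | ant1:(0,2)->E->(0,3)
  grid max=2 at (1,3)
Step 2: ant0:(1,3)->N->(0,3) | ant1:(0,3)->S->(1,3)
  grid max=3 at (1,3)
Step 3: ant0:(0,3)->S->(1,3) | ant1:(1,3)->N->(0,3)
  grid max=4 at (1,3)
Step 4: ant0:(1,3)->N->(0,3) | ant1:(0,3)->S->(1,3)
  grid max=5 at (1,3)
Step 5: ant0:(0,3)->S->(1,3) | ant1:(1,3)->N->(0,3)
  grid max=6 at (1,3)
Final grid:
  0 0 0 5 0
  0 0 0 6 0
  0 0 0 0 0
  0 0 0 0 0
Max pheromone 6 at (1,3)

Answer: (1,3)=6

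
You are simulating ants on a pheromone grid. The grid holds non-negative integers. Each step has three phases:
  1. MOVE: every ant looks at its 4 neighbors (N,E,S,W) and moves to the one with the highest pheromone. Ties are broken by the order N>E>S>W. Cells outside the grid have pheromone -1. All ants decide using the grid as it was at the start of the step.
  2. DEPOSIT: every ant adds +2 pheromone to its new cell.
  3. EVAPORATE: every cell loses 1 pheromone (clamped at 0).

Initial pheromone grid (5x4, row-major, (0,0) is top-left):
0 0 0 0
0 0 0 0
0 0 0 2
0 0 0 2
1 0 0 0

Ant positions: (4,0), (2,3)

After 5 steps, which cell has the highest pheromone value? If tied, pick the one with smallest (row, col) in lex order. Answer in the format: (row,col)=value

Step 1: ant0:(4,0)->N->(3,0) | ant1:(2,3)->S->(3,3)
  grid max=3 at (3,3)
Step 2: ant0:(3,0)->N->(2,0) | ant1:(3,3)->N->(2,3)
  grid max=2 at (2,3)
Step 3: ant0:(2,0)->N->(1,0) | ant1:(2,3)->S->(3,3)
  grid max=3 at (3,3)
Step 4: ant0:(1,0)->N->(0,0) | ant1:(3,3)->N->(2,3)
  grid max=2 at (2,3)
Step 5: ant0:(0,0)->E->(0,1) | ant1:(2,3)->S->(3,3)
  grid max=3 at (3,3)
Final grid:
  0 1 0 0
  0 0 0 0
  0 0 0 1
  0 0 0 3
  0 0 0 0
Max pheromone 3 at (3,3)

Answer: (3,3)=3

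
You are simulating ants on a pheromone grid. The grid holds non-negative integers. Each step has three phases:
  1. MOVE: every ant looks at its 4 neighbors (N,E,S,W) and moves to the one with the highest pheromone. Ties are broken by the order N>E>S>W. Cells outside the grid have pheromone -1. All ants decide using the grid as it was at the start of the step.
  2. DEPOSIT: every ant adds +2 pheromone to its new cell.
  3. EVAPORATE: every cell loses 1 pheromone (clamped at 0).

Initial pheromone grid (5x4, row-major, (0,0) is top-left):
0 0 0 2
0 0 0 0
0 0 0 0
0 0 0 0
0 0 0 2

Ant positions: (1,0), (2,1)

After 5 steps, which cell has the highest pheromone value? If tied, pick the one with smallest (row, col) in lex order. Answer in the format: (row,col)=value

Answer: (0,2)=5

Derivation:
Step 1: ant0:(1,0)->N->(0,0) | ant1:(2,1)->N->(1,1)
  grid max=1 at (0,0)
Step 2: ant0:(0,0)->E->(0,1) | ant1:(1,1)->N->(0,1)
  grid max=3 at (0,1)
Step 3: ant0:(0,1)->E->(0,2) | ant1:(0,1)->E->(0,2)
  grid max=3 at (0,2)
Step 4: ant0:(0,2)->W->(0,1) | ant1:(0,2)->W->(0,1)
  grid max=5 at (0,1)
Step 5: ant0:(0,1)->E->(0,2) | ant1:(0,1)->E->(0,2)
  grid max=5 at (0,2)
Final grid:
  0 4 5 0
  0 0 0 0
  0 0 0 0
  0 0 0 0
  0 0 0 0
Max pheromone 5 at (0,2)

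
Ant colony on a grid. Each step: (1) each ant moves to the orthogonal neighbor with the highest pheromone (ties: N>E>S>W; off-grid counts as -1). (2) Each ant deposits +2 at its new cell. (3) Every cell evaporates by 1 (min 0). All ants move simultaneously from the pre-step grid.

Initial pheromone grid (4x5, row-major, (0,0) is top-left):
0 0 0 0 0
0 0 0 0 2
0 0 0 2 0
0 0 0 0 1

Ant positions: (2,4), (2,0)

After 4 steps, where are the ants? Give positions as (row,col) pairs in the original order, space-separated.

Step 1: ant0:(2,4)->N->(1,4) | ant1:(2,0)->N->(1,0)
  grid max=3 at (1,4)
Step 2: ant0:(1,4)->N->(0,4) | ant1:(1,0)->N->(0,0)
  grid max=2 at (1,4)
Step 3: ant0:(0,4)->S->(1,4) | ant1:(0,0)->E->(0,1)
  grid max=3 at (1,4)
Step 4: ant0:(1,4)->N->(0,4) | ant1:(0,1)->E->(0,2)
  grid max=2 at (1,4)

(0,4) (0,2)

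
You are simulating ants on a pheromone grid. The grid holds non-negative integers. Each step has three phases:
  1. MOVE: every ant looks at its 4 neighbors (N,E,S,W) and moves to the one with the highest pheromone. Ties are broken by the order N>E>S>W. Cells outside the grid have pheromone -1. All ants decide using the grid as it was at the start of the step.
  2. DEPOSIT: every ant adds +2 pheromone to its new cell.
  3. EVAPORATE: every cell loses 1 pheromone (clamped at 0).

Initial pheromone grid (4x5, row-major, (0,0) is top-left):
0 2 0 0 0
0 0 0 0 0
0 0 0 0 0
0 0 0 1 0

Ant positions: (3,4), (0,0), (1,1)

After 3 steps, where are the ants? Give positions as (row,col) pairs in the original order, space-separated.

Step 1: ant0:(3,4)->W->(3,3) | ant1:(0,0)->E->(0,1) | ant2:(1,1)->N->(0,1)
  grid max=5 at (0,1)
Step 2: ant0:(3,3)->N->(2,3) | ant1:(0,1)->E->(0,2) | ant2:(0,1)->E->(0,2)
  grid max=4 at (0,1)
Step 3: ant0:(2,3)->S->(3,3) | ant1:(0,2)->W->(0,1) | ant2:(0,2)->W->(0,1)
  grid max=7 at (0,1)

(3,3) (0,1) (0,1)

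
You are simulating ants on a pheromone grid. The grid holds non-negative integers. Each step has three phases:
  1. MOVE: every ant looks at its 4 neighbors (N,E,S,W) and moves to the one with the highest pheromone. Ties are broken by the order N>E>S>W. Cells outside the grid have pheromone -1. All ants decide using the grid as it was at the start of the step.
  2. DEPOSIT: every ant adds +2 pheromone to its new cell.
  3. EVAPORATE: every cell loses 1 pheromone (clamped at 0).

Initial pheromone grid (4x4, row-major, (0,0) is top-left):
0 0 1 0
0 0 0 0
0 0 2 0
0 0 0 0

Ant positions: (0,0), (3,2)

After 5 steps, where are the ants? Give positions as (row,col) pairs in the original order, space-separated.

Step 1: ant0:(0,0)->E->(0,1) | ant1:(3,2)->N->(2,2)
  grid max=3 at (2,2)
Step 2: ant0:(0,1)->E->(0,2) | ant1:(2,2)->N->(1,2)
  grid max=2 at (2,2)
Step 3: ant0:(0,2)->S->(1,2) | ant1:(1,2)->S->(2,2)
  grid max=3 at (2,2)
Step 4: ant0:(1,2)->S->(2,2) | ant1:(2,2)->N->(1,2)
  grid max=4 at (2,2)
Step 5: ant0:(2,2)->N->(1,2) | ant1:(1,2)->S->(2,2)
  grid max=5 at (2,2)

(1,2) (2,2)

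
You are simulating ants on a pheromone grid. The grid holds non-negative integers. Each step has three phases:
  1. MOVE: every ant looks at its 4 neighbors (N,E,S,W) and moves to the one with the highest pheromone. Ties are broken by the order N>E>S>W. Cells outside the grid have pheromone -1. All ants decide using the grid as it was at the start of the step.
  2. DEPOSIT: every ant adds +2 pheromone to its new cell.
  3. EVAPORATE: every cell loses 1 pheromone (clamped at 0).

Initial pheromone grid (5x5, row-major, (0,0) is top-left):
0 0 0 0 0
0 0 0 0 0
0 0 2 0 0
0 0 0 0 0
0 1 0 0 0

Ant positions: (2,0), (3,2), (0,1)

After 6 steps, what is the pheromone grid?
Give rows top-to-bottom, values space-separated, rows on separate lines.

After step 1: ants at (1,0),(2,2),(0,2)
  0 0 1 0 0
  1 0 0 0 0
  0 0 3 0 0
  0 0 0 0 0
  0 0 0 0 0
After step 2: ants at (0,0),(1,2),(0,3)
  1 0 0 1 0
  0 0 1 0 0
  0 0 2 0 0
  0 0 0 0 0
  0 0 0 0 0
After step 3: ants at (0,1),(2,2),(0,4)
  0 1 0 0 1
  0 0 0 0 0
  0 0 3 0 0
  0 0 0 0 0
  0 0 0 0 0
After step 4: ants at (0,2),(1,2),(1,4)
  0 0 1 0 0
  0 0 1 0 1
  0 0 2 0 0
  0 0 0 0 0
  0 0 0 0 0
After step 5: ants at (1,2),(2,2),(0,4)
  0 0 0 0 1
  0 0 2 0 0
  0 0 3 0 0
  0 0 0 0 0
  0 0 0 0 0
After step 6: ants at (2,2),(1,2),(1,4)
  0 0 0 0 0
  0 0 3 0 1
  0 0 4 0 0
  0 0 0 0 0
  0 0 0 0 0

0 0 0 0 0
0 0 3 0 1
0 0 4 0 0
0 0 0 0 0
0 0 0 0 0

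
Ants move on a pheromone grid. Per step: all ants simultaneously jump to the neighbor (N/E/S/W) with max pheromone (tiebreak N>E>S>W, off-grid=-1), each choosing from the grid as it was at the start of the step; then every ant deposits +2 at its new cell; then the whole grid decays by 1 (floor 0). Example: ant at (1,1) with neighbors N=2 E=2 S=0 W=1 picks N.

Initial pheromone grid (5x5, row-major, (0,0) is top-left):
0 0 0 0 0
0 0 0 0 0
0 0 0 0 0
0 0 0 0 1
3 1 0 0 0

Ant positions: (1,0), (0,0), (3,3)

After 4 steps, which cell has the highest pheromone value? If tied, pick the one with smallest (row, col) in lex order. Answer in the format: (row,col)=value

Answer: (0,0)=4

Derivation:
Step 1: ant0:(1,0)->N->(0,0) | ant1:(0,0)->E->(0,1) | ant2:(3,3)->E->(3,4)
  grid max=2 at (3,4)
Step 2: ant0:(0,0)->E->(0,1) | ant1:(0,1)->W->(0,0) | ant2:(3,4)->N->(2,4)
  grid max=2 at (0,0)
Step 3: ant0:(0,1)->W->(0,0) | ant1:(0,0)->E->(0,1) | ant2:(2,4)->S->(3,4)
  grid max=3 at (0,0)
Step 4: ant0:(0,0)->E->(0,1) | ant1:(0,1)->W->(0,0) | ant2:(3,4)->N->(2,4)
  grid max=4 at (0,0)
Final grid:
  4 4 0 0 0
  0 0 0 0 0
  0 0 0 0 1
  0 0 0 0 1
  0 0 0 0 0
Max pheromone 4 at (0,0)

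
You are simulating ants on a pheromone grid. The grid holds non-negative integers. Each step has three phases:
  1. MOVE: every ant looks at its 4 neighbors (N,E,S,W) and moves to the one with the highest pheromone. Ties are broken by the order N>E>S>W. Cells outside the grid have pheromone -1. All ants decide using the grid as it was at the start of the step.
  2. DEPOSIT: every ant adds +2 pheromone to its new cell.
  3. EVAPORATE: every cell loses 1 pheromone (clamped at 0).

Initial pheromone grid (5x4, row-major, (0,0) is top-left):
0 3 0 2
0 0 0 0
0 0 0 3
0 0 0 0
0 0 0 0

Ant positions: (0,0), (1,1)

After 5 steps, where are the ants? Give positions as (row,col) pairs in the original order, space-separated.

Step 1: ant0:(0,0)->E->(0,1) | ant1:(1,1)->N->(0,1)
  grid max=6 at (0,1)
Step 2: ant0:(0,1)->E->(0,2) | ant1:(0,1)->E->(0,2)
  grid max=5 at (0,1)
Step 3: ant0:(0,2)->W->(0,1) | ant1:(0,2)->W->(0,1)
  grid max=8 at (0,1)
Step 4: ant0:(0,1)->E->(0,2) | ant1:(0,1)->E->(0,2)
  grid max=7 at (0,1)
Step 5: ant0:(0,2)->W->(0,1) | ant1:(0,2)->W->(0,1)
  grid max=10 at (0,1)

(0,1) (0,1)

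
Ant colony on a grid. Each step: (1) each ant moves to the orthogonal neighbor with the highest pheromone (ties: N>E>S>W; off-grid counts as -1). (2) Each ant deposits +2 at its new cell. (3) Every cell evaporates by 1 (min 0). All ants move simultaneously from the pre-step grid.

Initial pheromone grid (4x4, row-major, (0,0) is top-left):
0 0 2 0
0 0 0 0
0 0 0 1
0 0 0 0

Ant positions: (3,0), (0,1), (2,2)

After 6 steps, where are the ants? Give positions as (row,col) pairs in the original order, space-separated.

Step 1: ant0:(3,0)->N->(2,0) | ant1:(0,1)->E->(0,2) | ant2:(2,2)->E->(2,3)
  grid max=3 at (0,2)
Step 2: ant0:(2,0)->N->(1,0) | ant1:(0,2)->E->(0,3) | ant2:(2,3)->N->(1,3)
  grid max=2 at (0,2)
Step 3: ant0:(1,0)->N->(0,0) | ant1:(0,3)->W->(0,2) | ant2:(1,3)->N->(0,3)
  grid max=3 at (0,2)
Step 4: ant0:(0,0)->E->(0,1) | ant1:(0,2)->E->(0,3) | ant2:(0,3)->W->(0,2)
  grid max=4 at (0,2)
Step 5: ant0:(0,1)->E->(0,2) | ant1:(0,3)->W->(0,2) | ant2:(0,2)->E->(0,3)
  grid max=7 at (0,2)
Step 6: ant0:(0,2)->E->(0,3) | ant1:(0,2)->E->(0,3) | ant2:(0,3)->W->(0,2)
  grid max=8 at (0,2)

(0,3) (0,3) (0,2)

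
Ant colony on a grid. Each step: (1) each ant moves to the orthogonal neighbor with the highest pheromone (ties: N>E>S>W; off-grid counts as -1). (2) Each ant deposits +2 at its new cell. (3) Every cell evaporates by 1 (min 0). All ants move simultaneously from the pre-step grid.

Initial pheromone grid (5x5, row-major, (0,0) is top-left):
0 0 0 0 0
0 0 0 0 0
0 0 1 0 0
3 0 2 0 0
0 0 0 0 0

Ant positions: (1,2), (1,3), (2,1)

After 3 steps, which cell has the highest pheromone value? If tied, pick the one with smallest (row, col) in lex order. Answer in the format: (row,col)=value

Answer: (2,2)=6

Derivation:
Step 1: ant0:(1,2)->S->(2,2) | ant1:(1,3)->N->(0,3) | ant2:(2,1)->E->(2,2)
  grid max=4 at (2,2)
Step 2: ant0:(2,2)->S->(3,2) | ant1:(0,3)->E->(0,4) | ant2:(2,2)->S->(3,2)
  grid max=4 at (3,2)
Step 3: ant0:(3,2)->N->(2,2) | ant1:(0,4)->S->(1,4) | ant2:(3,2)->N->(2,2)
  grid max=6 at (2,2)
Final grid:
  0 0 0 0 0
  0 0 0 0 1
  0 0 6 0 0
  0 0 3 0 0
  0 0 0 0 0
Max pheromone 6 at (2,2)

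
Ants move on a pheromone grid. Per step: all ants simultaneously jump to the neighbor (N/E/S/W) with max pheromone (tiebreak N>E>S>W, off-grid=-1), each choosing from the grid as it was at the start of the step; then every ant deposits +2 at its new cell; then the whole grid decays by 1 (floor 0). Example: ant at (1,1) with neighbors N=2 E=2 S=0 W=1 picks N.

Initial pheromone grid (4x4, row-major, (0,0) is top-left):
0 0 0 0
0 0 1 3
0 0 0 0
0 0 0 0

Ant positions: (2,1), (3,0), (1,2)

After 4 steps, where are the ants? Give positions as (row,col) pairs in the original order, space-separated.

Step 1: ant0:(2,1)->N->(1,1) | ant1:(3,0)->N->(2,0) | ant2:(1,2)->E->(1,3)
  grid max=4 at (1,3)
Step 2: ant0:(1,1)->N->(0,1) | ant1:(2,0)->N->(1,0) | ant2:(1,3)->N->(0,3)
  grid max=3 at (1,3)
Step 3: ant0:(0,1)->E->(0,2) | ant1:(1,0)->N->(0,0) | ant2:(0,3)->S->(1,3)
  grid max=4 at (1,3)
Step 4: ant0:(0,2)->E->(0,3) | ant1:(0,0)->E->(0,1) | ant2:(1,3)->N->(0,3)
  grid max=3 at (0,3)

(0,3) (0,1) (0,3)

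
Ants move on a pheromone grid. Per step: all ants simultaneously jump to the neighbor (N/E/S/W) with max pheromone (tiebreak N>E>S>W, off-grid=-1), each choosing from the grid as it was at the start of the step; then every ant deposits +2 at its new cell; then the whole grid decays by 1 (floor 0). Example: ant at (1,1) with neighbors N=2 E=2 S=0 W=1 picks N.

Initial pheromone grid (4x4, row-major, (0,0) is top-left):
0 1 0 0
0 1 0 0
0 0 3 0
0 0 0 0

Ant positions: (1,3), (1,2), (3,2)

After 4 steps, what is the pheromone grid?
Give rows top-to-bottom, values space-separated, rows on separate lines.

After step 1: ants at (0,3),(2,2),(2,2)
  0 0 0 1
  0 0 0 0
  0 0 6 0
  0 0 0 0
After step 2: ants at (1,3),(1,2),(1,2)
  0 0 0 0
  0 0 3 1
  0 0 5 0
  0 0 0 0
After step 3: ants at (1,2),(2,2),(2,2)
  0 0 0 0
  0 0 4 0
  0 0 8 0
  0 0 0 0
After step 4: ants at (2,2),(1,2),(1,2)
  0 0 0 0
  0 0 7 0
  0 0 9 0
  0 0 0 0

0 0 0 0
0 0 7 0
0 0 9 0
0 0 0 0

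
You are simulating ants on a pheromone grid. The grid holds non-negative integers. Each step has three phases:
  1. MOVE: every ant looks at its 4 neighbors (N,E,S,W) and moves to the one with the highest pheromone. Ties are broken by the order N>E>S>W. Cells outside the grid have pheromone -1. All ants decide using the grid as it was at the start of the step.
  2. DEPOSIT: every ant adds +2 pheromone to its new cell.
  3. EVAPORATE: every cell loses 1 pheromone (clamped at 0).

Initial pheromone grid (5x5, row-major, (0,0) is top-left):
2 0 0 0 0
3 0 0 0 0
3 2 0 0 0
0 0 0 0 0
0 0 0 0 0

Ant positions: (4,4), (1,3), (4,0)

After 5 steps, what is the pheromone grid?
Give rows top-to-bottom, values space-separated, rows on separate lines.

After step 1: ants at (3,4),(0,3),(3,0)
  1 0 0 1 0
  2 0 0 0 0
  2 1 0 0 0
  1 0 0 0 1
  0 0 0 0 0
After step 2: ants at (2,4),(0,4),(2,0)
  0 0 0 0 1
  1 0 0 0 0
  3 0 0 0 1
  0 0 0 0 0
  0 0 0 0 0
After step 3: ants at (1,4),(1,4),(1,0)
  0 0 0 0 0
  2 0 0 0 3
  2 0 0 0 0
  0 0 0 0 0
  0 0 0 0 0
After step 4: ants at (0,4),(0,4),(2,0)
  0 0 0 0 3
  1 0 0 0 2
  3 0 0 0 0
  0 0 0 0 0
  0 0 0 0 0
After step 5: ants at (1,4),(1,4),(1,0)
  0 0 0 0 2
  2 0 0 0 5
  2 0 0 0 0
  0 0 0 0 0
  0 0 0 0 0

0 0 0 0 2
2 0 0 0 5
2 0 0 0 0
0 0 0 0 0
0 0 0 0 0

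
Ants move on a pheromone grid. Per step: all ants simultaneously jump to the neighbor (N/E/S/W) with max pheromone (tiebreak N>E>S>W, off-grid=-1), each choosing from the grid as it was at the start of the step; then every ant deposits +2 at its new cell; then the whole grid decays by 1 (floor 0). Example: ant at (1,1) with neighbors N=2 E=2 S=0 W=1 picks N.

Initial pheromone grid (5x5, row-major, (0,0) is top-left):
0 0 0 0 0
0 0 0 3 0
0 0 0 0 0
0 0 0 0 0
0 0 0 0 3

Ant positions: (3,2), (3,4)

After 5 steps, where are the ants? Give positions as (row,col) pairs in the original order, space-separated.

Step 1: ant0:(3,2)->N->(2,2) | ant1:(3,4)->S->(4,4)
  grid max=4 at (4,4)
Step 2: ant0:(2,2)->N->(1,2) | ant1:(4,4)->N->(3,4)
  grid max=3 at (4,4)
Step 3: ant0:(1,2)->E->(1,3) | ant1:(3,4)->S->(4,4)
  grid max=4 at (4,4)
Step 4: ant0:(1,3)->N->(0,3) | ant1:(4,4)->N->(3,4)
  grid max=3 at (4,4)
Step 5: ant0:(0,3)->S->(1,3) | ant1:(3,4)->S->(4,4)
  grid max=4 at (4,4)

(1,3) (4,4)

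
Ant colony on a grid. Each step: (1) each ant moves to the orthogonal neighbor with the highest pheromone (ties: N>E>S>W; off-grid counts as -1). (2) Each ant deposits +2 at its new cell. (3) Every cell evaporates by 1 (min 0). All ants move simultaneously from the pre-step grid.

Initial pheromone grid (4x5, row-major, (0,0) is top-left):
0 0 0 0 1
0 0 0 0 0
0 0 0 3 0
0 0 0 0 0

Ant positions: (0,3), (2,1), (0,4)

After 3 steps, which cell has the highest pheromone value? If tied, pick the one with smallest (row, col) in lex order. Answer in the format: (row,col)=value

Step 1: ant0:(0,3)->E->(0,4) | ant1:(2,1)->N->(1,1) | ant2:(0,4)->S->(1,4)
  grid max=2 at (0,4)
Step 2: ant0:(0,4)->S->(1,4) | ant1:(1,1)->N->(0,1) | ant2:(1,4)->N->(0,4)
  grid max=3 at (0,4)
Step 3: ant0:(1,4)->N->(0,4) | ant1:(0,1)->E->(0,2) | ant2:(0,4)->S->(1,4)
  grid max=4 at (0,4)
Final grid:
  0 0 1 0 4
  0 0 0 0 3
  0 0 0 0 0
  0 0 0 0 0
Max pheromone 4 at (0,4)

Answer: (0,4)=4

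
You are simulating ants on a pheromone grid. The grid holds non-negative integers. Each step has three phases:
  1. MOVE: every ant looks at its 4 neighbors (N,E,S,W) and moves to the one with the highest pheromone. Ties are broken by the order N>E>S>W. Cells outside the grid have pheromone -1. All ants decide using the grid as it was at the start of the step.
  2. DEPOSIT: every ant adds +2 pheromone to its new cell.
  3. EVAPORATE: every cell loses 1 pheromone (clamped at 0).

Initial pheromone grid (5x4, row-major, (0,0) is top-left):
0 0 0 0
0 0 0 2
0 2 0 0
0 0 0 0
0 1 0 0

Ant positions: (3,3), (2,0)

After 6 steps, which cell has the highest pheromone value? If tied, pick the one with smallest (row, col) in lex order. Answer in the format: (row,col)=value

Answer: (1,3)=2

Derivation:
Step 1: ant0:(3,3)->N->(2,3) | ant1:(2,0)->E->(2,1)
  grid max=3 at (2,1)
Step 2: ant0:(2,3)->N->(1,3) | ant1:(2,1)->N->(1,1)
  grid max=2 at (1,3)
Step 3: ant0:(1,3)->N->(0,3) | ant1:(1,1)->S->(2,1)
  grid max=3 at (2,1)
Step 4: ant0:(0,3)->S->(1,3) | ant1:(2,1)->N->(1,1)
  grid max=2 at (1,3)
Step 5: ant0:(1,3)->N->(0,3) | ant1:(1,1)->S->(2,1)
  grid max=3 at (2,1)
Step 6: ant0:(0,3)->S->(1,3) | ant1:(2,1)->N->(1,1)
  grid max=2 at (1,3)
Final grid:
  0 0 0 0
  0 1 0 2
  0 2 0 0
  0 0 0 0
  0 0 0 0
Max pheromone 2 at (1,3)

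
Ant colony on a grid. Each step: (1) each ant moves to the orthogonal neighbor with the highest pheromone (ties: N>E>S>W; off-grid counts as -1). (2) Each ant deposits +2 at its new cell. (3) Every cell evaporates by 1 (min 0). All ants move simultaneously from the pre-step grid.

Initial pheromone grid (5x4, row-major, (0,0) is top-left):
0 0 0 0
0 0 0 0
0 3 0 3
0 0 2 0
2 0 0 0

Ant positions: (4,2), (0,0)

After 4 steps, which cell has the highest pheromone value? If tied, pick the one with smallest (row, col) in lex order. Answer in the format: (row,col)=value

Answer: (3,2)=2

Derivation:
Step 1: ant0:(4,2)->N->(3,2) | ant1:(0,0)->E->(0,1)
  grid max=3 at (3,2)
Step 2: ant0:(3,2)->N->(2,2) | ant1:(0,1)->E->(0,2)
  grid max=2 at (3,2)
Step 3: ant0:(2,2)->S->(3,2) | ant1:(0,2)->E->(0,3)
  grid max=3 at (3,2)
Step 4: ant0:(3,2)->N->(2,2) | ant1:(0,3)->S->(1,3)
  grid max=2 at (3,2)
Final grid:
  0 0 0 0
  0 0 0 1
  0 0 1 0
  0 0 2 0
  0 0 0 0
Max pheromone 2 at (3,2)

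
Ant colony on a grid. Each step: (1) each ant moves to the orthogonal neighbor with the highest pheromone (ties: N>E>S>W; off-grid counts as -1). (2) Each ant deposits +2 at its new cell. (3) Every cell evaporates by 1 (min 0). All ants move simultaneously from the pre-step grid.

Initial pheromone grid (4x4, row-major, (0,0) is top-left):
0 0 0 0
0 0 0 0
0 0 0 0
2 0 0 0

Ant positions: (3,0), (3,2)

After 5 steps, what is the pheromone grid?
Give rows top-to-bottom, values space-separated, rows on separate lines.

After step 1: ants at (2,0),(2,2)
  0 0 0 0
  0 0 0 0
  1 0 1 0
  1 0 0 0
After step 2: ants at (3,0),(1,2)
  0 0 0 0
  0 0 1 0
  0 0 0 0
  2 0 0 0
After step 3: ants at (2,0),(0,2)
  0 0 1 0
  0 0 0 0
  1 0 0 0
  1 0 0 0
After step 4: ants at (3,0),(0,3)
  0 0 0 1
  0 0 0 0
  0 0 0 0
  2 0 0 0
After step 5: ants at (2,0),(1,3)
  0 0 0 0
  0 0 0 1
  1 0 0 0
  1 0 0 0

0 0 0 0
0 0 0 1
1 0 0 0
1 0 0 0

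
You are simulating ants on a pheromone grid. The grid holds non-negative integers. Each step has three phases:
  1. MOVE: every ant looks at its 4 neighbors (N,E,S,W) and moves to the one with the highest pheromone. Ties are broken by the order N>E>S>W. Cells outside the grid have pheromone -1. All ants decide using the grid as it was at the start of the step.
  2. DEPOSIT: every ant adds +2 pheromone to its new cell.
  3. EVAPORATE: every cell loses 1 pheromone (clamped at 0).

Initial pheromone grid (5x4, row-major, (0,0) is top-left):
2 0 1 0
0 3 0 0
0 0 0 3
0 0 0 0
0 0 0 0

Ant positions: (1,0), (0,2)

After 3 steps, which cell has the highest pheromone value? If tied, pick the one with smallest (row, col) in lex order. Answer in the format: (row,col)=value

Step 1: ant0:(1,0)->E->(1,1) | ant1:(0,2)->E->(0,3)
  grid max=4 at (1,1)
Step 2: ant0:(1,1)->N->(0,1) | ant1:(0,3)->S->(1,3)
  grid max=3 at (1,1)
Step 3: ant0:(0,1)->S->(1,1) | ant1:(1,3)->S->(2,3)
  grid max=4 at (1,1)
Final grid:
  0 0 0 0
  0 4 0 0
  0 0 0 2
  0 0 0 0
  0 0 0 0
Max pheromone 4 at (1,1)

Answer: (1,1)=4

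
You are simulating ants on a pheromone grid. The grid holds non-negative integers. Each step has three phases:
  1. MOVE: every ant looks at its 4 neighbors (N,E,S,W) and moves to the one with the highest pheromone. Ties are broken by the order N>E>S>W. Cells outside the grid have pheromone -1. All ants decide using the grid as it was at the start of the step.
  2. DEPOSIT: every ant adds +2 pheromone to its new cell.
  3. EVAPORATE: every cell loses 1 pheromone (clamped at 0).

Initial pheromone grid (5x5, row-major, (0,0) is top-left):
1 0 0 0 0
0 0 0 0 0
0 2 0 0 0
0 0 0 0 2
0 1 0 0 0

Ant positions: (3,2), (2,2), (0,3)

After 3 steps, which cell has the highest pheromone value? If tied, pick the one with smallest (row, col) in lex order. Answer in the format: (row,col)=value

Answer: (2,1)=5

Derivation:
Step 1: ant0:(3,2)->N->(2,2) | ant1:(2,2)->W->(2,1) | ant2:(0,3)->E->(0,4)
  grid max=3 at (2,1)
Step 2: ant0:(2,2)->W->(2,1) | ant1:(2,1)->E->(2,2) | ant2:(0,4)->S->(1,4)
  grid max=4 at (2,1)
Step 3: ant0:(2,1)->E->(2,2) | ant1:(2,2)->W->(2,1) | ant2:(1,4)->N->(0,4)
  grid max=5 at (2,1)
Final grid:
  0 0 0 0 1
  0 0 0 0 0
  0 5 3 0 0
  0 0 0 0 0
  0 0 0 0 0
Max pheromone 5 at (2,1)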